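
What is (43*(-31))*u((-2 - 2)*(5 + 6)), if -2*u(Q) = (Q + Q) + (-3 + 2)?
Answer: -118637/2 ≈ -59319.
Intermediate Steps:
u(Q) = ½ - Q (u(Q) = -((Q + Q) + (-3 + 2))/2 = -(2*Q - 1)/2 = -(-1 + 2*Q)/2 = ½ - Q)
(43*(-31))*u((-2 - 2)*(5 + 6)) = (43*(-31))*(½ - (-2 - 2)*(5 + 6)) = -1333*(½ - (-4)*11) = -1333*(½ - 1*(-44)) = -1333*(½ + 44) = -1333*89/2 = -118637/2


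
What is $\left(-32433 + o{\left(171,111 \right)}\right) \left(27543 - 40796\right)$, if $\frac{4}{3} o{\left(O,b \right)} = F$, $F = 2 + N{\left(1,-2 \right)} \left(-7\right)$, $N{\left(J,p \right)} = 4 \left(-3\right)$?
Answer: $\frac{857959461}{2} \approx 4.2898 \cdot 10^{8}$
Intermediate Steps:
$N{\left(J,p \right)} = -12$
$F = 86$ ($F = 2 - -84 = 2 + 84 = 86$)
$o{\left(O,b \right)} = \frac{129}{2}$ ($o{\left(O,b \right)} = \frac{3}{4} \cdot 86 = \frac{129}{2}$)
$\left(-32433 + o{\left(171,111 \right)}\right) \left(27543 - 40796\right) = \left(-32433 + \frac{129}{2}\right) \left(27543 - 40796\right) = \left(- \frac{64737}{2}\right) \left(-13253\right) = \frac{857959461}{2}$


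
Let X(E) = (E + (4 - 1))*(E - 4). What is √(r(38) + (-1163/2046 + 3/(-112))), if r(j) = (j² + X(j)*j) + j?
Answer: √44677860731427/28644 ≈ 233.35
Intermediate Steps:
X(E) = (-4 + E)*(3 + E) (X(E) = (E + 3)*(-4 + E) = (3 + E)*(-4 + E) = (-4 + E)*(3 + E))
r(j) = j + j² + j*(-12 + j² - j) (r(j) = (j² + (-12 + j² - j)*j) + j = (j² + j*(-12 + j² - j)) + j = j + j² + j*(-12 + j² - j))
√(r(38) + (-1163/2046 + 3/(-112))) = √(38*(-11 + 38²) + (-1163/2046 + 3/(-112))) = √(38*(-11 + 1444) + (-1163*1/2046 + 3*(-1/112))) = √(38*1433 + (-1163/2046 - 3/112)) = √(54454 - 68197/114576) = √(6239053307/114576) = √44677860731427/28644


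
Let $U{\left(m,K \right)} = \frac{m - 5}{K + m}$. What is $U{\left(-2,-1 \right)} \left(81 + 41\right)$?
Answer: $\frac{854}{3} \approx 284.67$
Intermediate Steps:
$U{\left(m,K \right)} = \frac{-5 + m}{K + m}$
$U{\left(-2,-1 \right)} \left(81 + 41\right) = \frac{-5 - 2}{-1 - 2} \left(81 + 41\right) = \frac{1}{-3} \left(-7\right) 122 = \left(- \frac{1}{3}\right) \left(-7\right) 122 = \frac{7}{3} \cdot 122 = \frac{854}{3}$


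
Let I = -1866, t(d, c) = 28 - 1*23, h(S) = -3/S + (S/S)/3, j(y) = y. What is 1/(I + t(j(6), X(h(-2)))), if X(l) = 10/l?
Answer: -1/1861 ≈ -0.00053735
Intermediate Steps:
h(S) = 1/3 - 3/S (h(S) = -3/S + 1*(1/3) = -3/S + 1/3 = 1/3 - 3/S)
t(d, c) = 5 (t(d, c) = 28 - 23 = 5)
1/(I + t(j(6), X(h(-2)))) = 1/(-1866 + 5) = 1/(-1861) = -1/1861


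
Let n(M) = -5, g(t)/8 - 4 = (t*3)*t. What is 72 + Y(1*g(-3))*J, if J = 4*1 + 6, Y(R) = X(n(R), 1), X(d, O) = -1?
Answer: 62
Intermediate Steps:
g(t) = 32 + 24*t² (g(t) = 32 + 8*((t*3)*t) = 32 + 8*((3*t)*t) = 32 + 8*(3*t²) = 32 + 24*t²)
Y(R) = -1
J = 10 (J = 4 + 6 = 10)
72 + Y(1*g(-3))*J = 72 - 1*10 = 72 - 10 = 62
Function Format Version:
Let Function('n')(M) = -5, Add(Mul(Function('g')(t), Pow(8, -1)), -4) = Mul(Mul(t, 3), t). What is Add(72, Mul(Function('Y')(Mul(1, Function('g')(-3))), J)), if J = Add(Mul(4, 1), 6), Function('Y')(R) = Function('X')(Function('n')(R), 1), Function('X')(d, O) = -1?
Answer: 62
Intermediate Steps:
Function('g')(t) = Add(32, Mul(24, Pow(t, 2))) (Function('g')(t) = Add(32, Mul(8, Mul(Mul(t, 3), t))) = Add(32, Mul(8, Mul(Mul(3, t), t))) = Add(32, Mul(8, Mul(3, Pow(t, 2)))) = Add(32, Mul(24, Pow(t, 2))))
Function('Y')(R) = -1
J = 10 (J = Add(4, 6) = 10)
Add(72, Mul(Function('Y')(Mul(1, Function('g')(-3))), J)) = Add(72, Mul(-1, 10)) = Add(72, -10) = 62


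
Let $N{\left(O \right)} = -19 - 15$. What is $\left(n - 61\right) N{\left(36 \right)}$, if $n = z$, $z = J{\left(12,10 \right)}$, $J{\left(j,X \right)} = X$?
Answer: $1734$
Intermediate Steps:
$z = 10$
$N{\left(O \right)} = -34$ ($N{\left(O \right)} = -19 - 15 = -34$)
$n = 10$
$\left(n - 61\right) N{\left(36 \right)} = \left(10 - 61\right) \left(-34\right) = \left(-51\right) \left(-34\right) = 1734$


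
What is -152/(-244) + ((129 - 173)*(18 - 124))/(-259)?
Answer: -274662/15799 ≈ -17.385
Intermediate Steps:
-152/(-244) + ((129 - 173)*(18 - 124))/(-259) = -152*(-1/244) - 44*(-106)*(-1/259) = 38/61 + 4664*(-1/259) = 38/61 - 4664/259 = -274662/15799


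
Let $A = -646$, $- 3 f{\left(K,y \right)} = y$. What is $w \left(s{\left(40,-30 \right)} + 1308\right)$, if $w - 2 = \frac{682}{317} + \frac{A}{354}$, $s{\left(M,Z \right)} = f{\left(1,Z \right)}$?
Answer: $\frac{172053038}{56109} \approx 3066.4$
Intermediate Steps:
$f{\left(K,y \right)} = - \frac{y}{3}$
$s{\left(M,Z \right)} = - \frac{Z}{3}$
$w = \frac{130541}{56109}$ ($w = 2 + \left(\frac{682}{317} - \frac{646}{354}\right) = 2 + \left(682 \cdot \frac{1}{317} - \frac{323}{177}\right) = 2 + \left(\frac{682}{317} - \frac{323}{177}\right) = 2 + \frac{18323}{56109} = \frac{130541}{56109} \approx 2.3266$)
$w \left(s{\left(40,-30 \right)} + 1308\right) = \frac{130541 \left(\left(- \frac{1}{3}\right) \left(-30\right) + 1308\right)}{56109} = \frac{130541 \left(10 + 1308\right)}{56109} = \frac{130541}{56109} \cdot 1318 = \frac{172053038}{56109}$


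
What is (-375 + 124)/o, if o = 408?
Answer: -251/408 ≈ -0.61520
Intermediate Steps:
(-375 + 124)/o = (-375 + 124)/408 = -251*1/408 = -251/408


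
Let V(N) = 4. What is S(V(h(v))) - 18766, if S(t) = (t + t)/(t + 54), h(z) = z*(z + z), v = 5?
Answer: -544210/29 ≈ -18766.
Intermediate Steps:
h(z) = 2*z² (h(z) = z*(2*z) = 2*z²)
S(t) = 2*t/(54 + t) (S(t) = (2*t)/(54 + t) = 2*t/(54 + t))
S(V(h(v))) - 18766 = 2*4/(54 + 4) - 18766 = 2*4/58 - 18766 = 2*4*(1/58) - 18766 = 4/29 - 18766 = -544210/29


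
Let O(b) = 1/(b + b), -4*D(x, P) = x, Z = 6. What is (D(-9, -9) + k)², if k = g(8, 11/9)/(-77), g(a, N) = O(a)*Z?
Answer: 1912689/379456 ≈ 5.0406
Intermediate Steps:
D(x, P) = -x/4
O(b) = 1/(2*b)
g(a, N) = 3/a (g(a, N) = (1/(2*a))*6 = 3/a)
k = -3/616 (k = (3/8)/(-77) = (3*(⅛))*(-1/77) = (3/8)*(-1/77) = -3/616 ≈ -0.0048701)
(D(-9, -9) + k)² = (-¼*(-9) - 3/616)² = (9/4 - 3/616)² = (1383/616)² = 1912689/379456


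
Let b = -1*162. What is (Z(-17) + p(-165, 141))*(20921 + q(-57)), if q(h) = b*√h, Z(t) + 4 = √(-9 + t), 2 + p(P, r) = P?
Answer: -(171 - I*√26)*(20921 - 162*I*√57) ≈ -3.5713e+6 + 3.1582e+5*I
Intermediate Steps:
b = -162
p(P, r) = -2 + P
Z(t) = -4 + √(-9 + t)
q(h) = -162*√h
(Z(-17) + p(-165, 141))*(20921 + q(-57)) = ((-4 + √(-9 - 17)) + (-2 - 165))*(20921 - 162*I*√57) = ((-4 + √(-26)) - 167)*(20921 - 162*I*√57) = ((-4 + I*√26) - 167)*(20921 - 162*I*√57) = (-171 + I*√26)*(20921 - 162*I*√57)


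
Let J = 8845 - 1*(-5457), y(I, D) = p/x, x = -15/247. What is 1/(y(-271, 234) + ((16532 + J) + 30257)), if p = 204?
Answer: 5/288659 ≈ 1.7321e-5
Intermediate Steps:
x = -15/247 (x = -15*1/247 = -15/247 ≈ -0.060729)
y(I, D) = -16796/5 (y(I, D) = 204/(-15/247) = 204*(-247/15) = -16796/5)
J = 14302 (J = 8845 + 5457 = 14302)
1/(y(-271, 234) + ((16532 + J) + 30257)) = 1/(-16796/5 + ((16532 + 14302) + 30257)) = 1/(-16796/5 + (30834 + 30257)) = 1/(-16796/5 + 61091) = 1/(288659/5) = 5/288659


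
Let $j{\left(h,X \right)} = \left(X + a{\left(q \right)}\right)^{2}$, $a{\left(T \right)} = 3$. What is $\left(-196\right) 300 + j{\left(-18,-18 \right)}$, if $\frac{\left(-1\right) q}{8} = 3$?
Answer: $-58575$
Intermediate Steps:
$q = -24$ ($q = \left(-8\right) 3 = -24$)
$j{\left(h,X \right)} = \left(3 + X\right)^{2}$ ($j{\left(h,X \right)} = \left(X + 3\right)^{2} = \left(3 + X\right)^{2}$)
$\left(-196\right) 300 + j{\left(-18,-18 \right)} = \left(-196\right) 300 + \left(3 - 18\right)^{2} = -58800 + \left(-15\right)^{2} = -58800 + 225 = -58575$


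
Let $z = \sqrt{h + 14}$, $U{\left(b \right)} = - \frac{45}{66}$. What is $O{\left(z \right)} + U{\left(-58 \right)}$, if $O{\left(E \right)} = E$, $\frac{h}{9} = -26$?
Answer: $- \frac{15}{22} + 2 i \sqrt{55} \approx -0.68182 + 14.832 i$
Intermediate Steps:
$h = -234$ ($h = 9 \left(-26\right) = -234$)
$U{\left(b \right)} = - \frac{15}{22}$ ($U{\left(b \right)} = \left(-45\right) \frac{1}{66} = - \frac{15}{22}$)
$z = 2 i \sqrt{55}$ ($z = \sqrt{-234 + 14} = \sqrt{-220} = 2 i \sqrt{55} \approx 14.832 i$)
$O{\left(z \right)} + U{\left(-58 \right)} = 2 i \sqrt{55} - \frac{15}{22} = - \frac{15}{22} + 2 i \sqrt{55}$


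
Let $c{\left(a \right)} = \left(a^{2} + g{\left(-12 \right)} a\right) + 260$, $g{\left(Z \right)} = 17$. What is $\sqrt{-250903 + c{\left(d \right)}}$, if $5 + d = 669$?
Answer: $43 \sqrt{109} \approx 448.93$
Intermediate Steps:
$d = 664$ ($d = -5 + 669 = 664$)
$c{\left(a \right)} = 260 + a^{2} + 17 a$ ($c{\left(a \right)} = \left(a^{2} + 17 a\right) + 260 = 260 + a^{2} + 17 a$)
$\sqrt{-250903 + c{\left(d \right)}} = \sqrt{-250903 + \left(260 + 664^{2} + 17 \cdot 664\right)} = \sqrt{-250903 + \left(260 + 440896 + 11288\right)} = \sqrt{-250903 + 452444} = \sqrt{201541} = 43 \sqrt{109}$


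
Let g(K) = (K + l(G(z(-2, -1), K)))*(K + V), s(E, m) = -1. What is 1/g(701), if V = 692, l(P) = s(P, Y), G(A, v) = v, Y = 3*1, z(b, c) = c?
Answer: 1/975100 ≈ 1.0255e-6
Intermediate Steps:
Y = 3
l(P) = -1
g(K) = (-1 + K)*(692 + K) (g(K) = (K - 1)*(K + 692) = (-1 + K)*(692 + K))
1/g(701) = 1/(-692 + 701**2 + 691*701) = 1/(-692 + 491401 + 484391) = 1/975100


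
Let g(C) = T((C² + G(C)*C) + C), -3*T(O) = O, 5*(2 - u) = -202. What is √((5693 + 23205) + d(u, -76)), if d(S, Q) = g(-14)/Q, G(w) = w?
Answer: √41731106/38 ≈ 170.00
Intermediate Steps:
u = 212/5 (u = 2 - ⅕*(-202) = 2 + 202/5 = 212/5 ≈ 42.400)
T(O) = -O/3
g(C) = -2*C²/3 - C/3 (g(C) = -((C² + C*C) + C)/3 = -((C² + C²) + C)/3 = -(2*C² + C)/3 = -(C + 2*C²)/3 = -2*C²/3 - C/3)
d(S, Q) = -126/Q (d(S, Q) = (-⅓*(-14)*(1 + 2*(-14)))/Q = (-⅓*(-14)*(1 - 28))/Q = (-⅓*(-14)*(-27))/Q = -126/Q)
√((5693 + 23205) + d(u, -76)) = √((5693 + 23205) - 126/(-76)) = √(28898 - 126*(-1/76)) = √(28898 + 63/38) = √(1098187/38) = √41731106/38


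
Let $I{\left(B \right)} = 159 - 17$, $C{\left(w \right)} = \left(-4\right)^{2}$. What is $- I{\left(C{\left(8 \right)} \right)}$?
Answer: $-142$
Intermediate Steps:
$C{\left(w \right)} = 16$
$I{\left(B \right)} = 142$ ($I{\left(B \right)} = 159 - 17 = 142$)
$- I{\left(C{\left(8 \right)} \right)} = \left(-1\right) 142 = -142$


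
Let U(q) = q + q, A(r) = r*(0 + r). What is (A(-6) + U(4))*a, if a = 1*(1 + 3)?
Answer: 176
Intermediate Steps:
A(r) = r² (A(r) = r*r = r²)
U(q) = 2*q
a = 4 (a = 1*4 = 4)
(A(-6) + U(4))*a = ((-6)² + 2*4)*4 = (36 + 8)*4 = 44*4 = 176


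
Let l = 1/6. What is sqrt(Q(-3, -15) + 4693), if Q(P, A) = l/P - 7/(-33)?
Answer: sqrt(20443390)/66 ≈ 68.507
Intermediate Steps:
l = 1/6 ≈ 0.16667
Q(P, A) = 7/33 + 1/(6*P) (Q(P, A) = 1/(6*P) - 7/(-33) = 1/(6*P) - 7*(-1/33) = 1/(6*P) + 7/33 = 7/33 + 1/(6*P))
sqrt(Q(-3, -15) + 4693) = sqrt((1/66)*(11 + 14*(-3))/(-3) + 4693) = sqrt((1/66)*(-1/3)*(11 - 42) + 4693) = sqrt((1/66)*(-1/3)*(-31) + 4693) = sqrt(31/198 + 4693) = sqrt(929245/198) = sqrt(20443390)/66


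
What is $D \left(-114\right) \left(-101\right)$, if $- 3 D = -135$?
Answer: $518130$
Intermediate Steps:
$D = 45$ ($D = \left(- \frac{1}{3}\right) \left(-135\right) = 45$)
$D \left(-114\right) \left(-101\right) = 45 \left(-114\right) \left(-101\right) = \left(-5130\right) \left(-101\right) = 518130$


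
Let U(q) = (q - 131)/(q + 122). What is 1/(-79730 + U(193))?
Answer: -315/25114888 ≈ -1.2542e-5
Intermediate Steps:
U(q) = (-131 + q)/(122 + q)
1/(-79730 + U(193)) = 1/(-79730 + (-131 + 193)/(122 + 193)) = 1/(-79730 + 62/315) = 1/(-25114888/315) = -315/25114888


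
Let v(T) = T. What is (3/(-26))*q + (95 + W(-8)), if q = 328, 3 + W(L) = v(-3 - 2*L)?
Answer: 873/13 ≈ 67.154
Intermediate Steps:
W(L) = -6 - 2*L (W(L) = -3 + (-3 - 2*L) = -6 - 2*L)
(3/(-26))*q + (95 + W(-8)) = (3/(-26))*328 + (95 + (-6 - 2*(-8))) = (3*(-1/26))*328 + (95 + (-6 + 16)) = -3/26*328 + (95 + 10) = -492/13 + 105 = 873/13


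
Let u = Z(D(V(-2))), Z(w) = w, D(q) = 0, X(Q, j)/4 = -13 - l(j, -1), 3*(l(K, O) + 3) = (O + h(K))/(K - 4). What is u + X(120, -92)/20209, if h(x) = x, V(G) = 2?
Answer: -991/485016 ≈ -0.0020432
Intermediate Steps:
l(K, O) = -3 + (K + O)/(3*(-4 + K)) (l(K, O) = -3 + ((O + K)/(K - 4))/3 = -3 + ((K + O)/(-4 + K))/3 = -3 + (K + O)/(3*(-4 + K)))
X(Q, j) = -52 - 4*(35 - 8*j)/(3*(-4 + j)) (X(Q, j) = 4*(-13 - (36 - 1 - 8*j)/(3*(-4 + j))) = 4*(-13 - (35 - 8*j)/(3*(-4 + j))) = -52 - 4*(35 - 8*j)/(3*(-4 + j)))
u = 0
u + X(120, -92)/20209 = 0 + (4*(121 - 31*(-92))/(3*(-4 - 92)))/20209 = 0 + ((4/3)*(121 + 2852)/(-96))*(1/20209) = 0 + ((4/3)*(-1/96)*2973)*(1/20209) = 0 - 991/24*1/20209 = 0 - 991/485016 = -991/485016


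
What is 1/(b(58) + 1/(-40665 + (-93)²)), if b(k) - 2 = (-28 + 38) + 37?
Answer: 32016/1568783 ≈ 0.020408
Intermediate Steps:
b(k) = 49 (b(k) = 2 + ((-28 + 38) + 37) = 2 + (10 + 37) = 2 + 47 = 49)
1/(b(58) + 1/(-40665 + (-93)²)) = 1/(49 + 1/(-40665 + (-93)²)) = 1/(49 + 1/(-40665 + 8649)) = 1/(49 + 1/(-32016)) = 1/(49 - 1/32016) = 1/(1568783/32016) = 32016/1568783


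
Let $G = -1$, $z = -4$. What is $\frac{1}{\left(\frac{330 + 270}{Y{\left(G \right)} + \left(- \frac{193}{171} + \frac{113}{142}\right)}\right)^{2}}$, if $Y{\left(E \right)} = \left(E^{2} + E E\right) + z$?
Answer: $\frac{3208882609}{212261588640000} \approx 1.5118 \cdot 10^{-5}$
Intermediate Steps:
$Y{\left(E \right)} = -4 + 2 E^{2}$ ($Y{\left(E \right)} = \left(E^{2} + E E\right) - 4 = \left(E^{2} + E^{2}\right) - 4 = 2 E^{2} - 4 = -4 + 2 E^{2}$)
$\frac{1}{\left(\frac{330 + 270}{Y{\left(G \right)} + \left(- \frac{193}{171} + \frac{113}{142}\right)}\right)^{2}} = \frac{1}{\left(\frac{330 + 270}{\left(-4 + 2 \left(-1\right)^{2}\right) + \left(- \frac{193}{171} + \frac{113}{142}\right)}\right)^{2}} = \frac{1}{\left(\frac{600}{\left(-4 + 2 \cdot 1\right) + \left(\left(-193\right) \frac{1}{171} + 113 \cdot \frac{1}{142}\right)}\right)^{2}} = \frac{1}{\left(\frac{600}{\left(-4 + 2\right) + \left(- \frac{193}{171} + \frac{113}{142}\right)}\right)^{2}} = \frac{1}{\left(\frac{600}{-2 - \frac{8083}{24282}}\right)^{2}} = \frac{1}{\left(\frac{600}{- \frac{56647}{24282}}\right)^{2}} = \frac{1}{\left(600 \left(- \frac{24282}{56647}\right)\right)^{2}} = \frac{1}{\left(- \frac{14569200}{56647}\right)^{2}} = \frac{1}{\frac{212261588640000}{3208882609}} = \frac{3208882609}{212261588640000}$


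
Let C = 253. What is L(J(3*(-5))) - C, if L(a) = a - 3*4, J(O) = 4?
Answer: -261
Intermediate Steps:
L(a) = -12 + a (L(a) = a - 12 = -12 + a)
L(J(3*(-5))) - C = (-12 + 4) - 1*253 = -8 - 253 = -261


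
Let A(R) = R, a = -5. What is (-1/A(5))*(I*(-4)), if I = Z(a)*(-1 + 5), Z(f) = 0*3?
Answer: 0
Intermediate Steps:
Z(f) = 0
I = 0 (I = 0*(-1 + 5) = 0*4 = 0)
(-1/A(5))*(I*(-4)) = (-1/5)*(0*(-4)) = -1*⅕*0 = -⅕*0 = 0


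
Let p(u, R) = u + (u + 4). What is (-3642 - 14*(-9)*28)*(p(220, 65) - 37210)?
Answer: 4191324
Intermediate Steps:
p(u, R) = 4 + 2*u (p(u, R) = u + (4 + u) = 4 + 2*u)
(-3642 - 14*(-9)*28)*(p(220, 65) - 37210) = (-3642 - 14*(-9)*28)*((4 + 2*220) - 37210) = (-3642 + 126*28)*((4 + 440) - 37210) = (-3642 + 3528)*(444 - 37210) = -114*(-36766) = 4191324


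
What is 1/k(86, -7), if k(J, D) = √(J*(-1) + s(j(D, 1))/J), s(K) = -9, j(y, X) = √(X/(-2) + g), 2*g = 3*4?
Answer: -I*√636830/7405 ≈ -0.10777*I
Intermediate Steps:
g = 6 (g = (3*4)/2 = (½)*12 = 6)
j(y, X) = √(6 - X/2) (j(y, X) = √(X/(-2) + 6) = √(X*(-½) + 6) = √(-X/2 + 6) = √(6 - X/2))
k(J, D) = √(-J - 9/J) (k(J, D) = √(J*(-1) - 9/J) = √(-J - 9/J))
1/k(86, -7) = 1/(√(-1*86 - 9/86)) = 1/(√(-86 - 9*1/86)) = 1/(√(-86 - 9/86)) = 1/(√(-7405/86)) = 1/(I*√636830/86) = -I*√636830/7405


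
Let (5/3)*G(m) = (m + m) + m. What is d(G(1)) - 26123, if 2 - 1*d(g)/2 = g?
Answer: -130613/5 ≈ -26123.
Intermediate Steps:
G(m) = 9*m/5 (G(m) = 3*((m + m) + m)/5 = 3*(2*m + m)/5 = 3*(3*m)/5 = 9*m/5)
d(g) = 4 - 2*g
d(G(1)) - 26123 = (4 - 18/5) - 26123 = ⅖ - 26123 = -130613/5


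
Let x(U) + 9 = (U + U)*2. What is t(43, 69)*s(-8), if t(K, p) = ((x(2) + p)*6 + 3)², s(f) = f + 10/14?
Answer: -8614971/7 ≈ -1.2307e+6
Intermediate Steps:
x(U) = -9 + 4*U (x(U) = -9 + (U + U)*2 = -9 + (2*U)*2 = -9 + 4*U)
s(f) = 5/7 + f (s(f) = f + 10*(1/14) = f + 5/7 = 5/7 + f)
t(K, p) = (-3 + 6*p)² (t(K, p) = (((-9 + 4*2) + p)*6 + 3)² = (((-9 + 8) + p)*6 + 3)² = ((-1 + p)*6 + 3)² = ((-6 + 6*p) + 3)² = (-3 + 6*p)²)
t(43, 69)*s(-8) = (9*(-1 + 2*69)²)*(5/7 - 8) = (9*(-1 + 138)²)*(-51/7) = (9*137²)*(-51/7) = (9*18769)*(-51/7) = 168921*(-51/7) = -8614971/7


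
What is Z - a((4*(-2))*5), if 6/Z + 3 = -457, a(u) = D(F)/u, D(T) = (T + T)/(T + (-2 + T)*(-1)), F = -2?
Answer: -29/460 ≈ -0.063043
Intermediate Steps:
D(T) = T (D(T) = (2*T)/(T + (2 - T)) = (2*T)/2 = (2*T)*(½) = T)
a(u) = -2/u
Z = -3/230 (Z = 6/(-3 - 457) = 6/(-460) = 6*(-1/460) = -3/230 ≈ -0.013043)
Z - a((4*(-2))*5) = -3/230 - (-2)/((4*(-2))*5) = -3/230 - (-2)/((-8*5)) = -3/230 - (-2)/(-40) = -3/230 - (-2)*(-1)/40 = -3/230 - 1*1/20 = -3/230 - 1/20 = -29/460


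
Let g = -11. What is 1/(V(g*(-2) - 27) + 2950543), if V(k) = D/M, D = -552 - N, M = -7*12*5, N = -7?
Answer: 84/247845721 ≈ 3.3892e-7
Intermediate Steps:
M = -420 (M = -84*5 = -420)
D = -545 (D = -552 - 1*(-7) = -552 + 7 = -545)
V(k) = 109/84 (V(k) = -545/(-420) = -545*(-1/420) = 109/84)
1/(V(g*(-2) - 27) + 2950543) = 1/(109/84 + 2950543) = 1/(247845721/84) = 84/247845721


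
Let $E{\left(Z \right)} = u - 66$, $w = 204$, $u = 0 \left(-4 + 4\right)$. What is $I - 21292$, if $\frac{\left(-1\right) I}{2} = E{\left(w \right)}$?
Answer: $-21160$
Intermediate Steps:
$u = 0$ ($u = 0 \cdot 0 = 0$)
$E{\left(Z \right)} = -66$ ($E{\left(Z \right)} = 0 - 66 = -66$)
$I = 132$ ($I = \left(-2\right) \left(-66\right) = 132$)
$I - 21292 = 132 - 21292 = -21160$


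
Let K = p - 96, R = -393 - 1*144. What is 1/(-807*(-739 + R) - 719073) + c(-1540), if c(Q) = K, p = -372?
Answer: -145388411/310659 ≈ -468.00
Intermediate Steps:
R = -537 (R = -393 - 144 = -537)
K = -468 (K = -372 - 96 = -468)
c(Q) = -468
1/(-807*(-739 + R) - 719073) + c(-1540) = 1/(-807*(-739 - 537) - 719073) - 468 = 1/(-807*(-1276) - 719073) - 468 = 1/(1029732 - 719073) - 468 = 1/310659 - 468 = -145388411/310659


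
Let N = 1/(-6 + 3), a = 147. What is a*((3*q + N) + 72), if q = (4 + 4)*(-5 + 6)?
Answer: 14063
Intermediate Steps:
q = 8 (q = 8*1 = 8)
N = -⅓ (N = 1/(-3) = -⅓ ≈ -0.33333)
a*((3*q + N) + 72) = 147*((3*8 - ⅓) + 72) = 147*((24 - ⅓) + 72) = 147*(71/3 + 72) = 147*(287/3) = 14063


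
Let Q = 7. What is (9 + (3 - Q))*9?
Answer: 45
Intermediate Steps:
(9 + (3 - Q))*9 = (9 + (3 - 1*7))*9 = (9 + (3 - 7))*9 = (9 - 4)*9 = 5*9 = 45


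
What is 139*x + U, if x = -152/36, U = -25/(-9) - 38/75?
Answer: -131539/225 ≈ -584.62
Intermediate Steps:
U = 511/225 (U = -25*(-1/9) - 38*1/75 = 25/9 - 38/75 = 511/225 ≈ 2.2711)
x = -38/9 (x = -152*1/36 = -38/9 ≈ -4.2222)
139*x + U = 139*(-38/9) + 511/225 = -5282/9 + 511/225 = -131539/225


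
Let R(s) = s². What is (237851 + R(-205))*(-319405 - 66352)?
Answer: -107964126132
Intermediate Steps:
(237851 + R(-205))*(-319405 - 66352) = (237851 + (-205)²)*(-319405 - 66352) = (237851 + 42025)*(-385757) = 279876*(-385757) = -107964126132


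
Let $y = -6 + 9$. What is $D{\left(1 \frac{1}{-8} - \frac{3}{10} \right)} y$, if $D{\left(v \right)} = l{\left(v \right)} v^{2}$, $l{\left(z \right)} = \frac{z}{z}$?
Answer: $\frac{867}{1600} \approx 0.54187$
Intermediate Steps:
$l{\left(z \right)} = 1$
$D{\left(v \right)} = v^{2}$ ($D{\left(v \right)} = 1 v^{2} = v^{2}$)
$y = 3$
$D{\left(1 \frac{1}{-8} - \frac{3}{10} \right)} y = \left(1 \frac{1}{-8} - \frac{3}{10}\right)^{2} \cdot 3 = \left(1 \left(- \frac{1}{8}\right) - \frac{3}{10}\right)^{2} \cdot 3 = \left(- \frac{1}{8} - \frac{3}{10}\right)^{2} \cdot 3 = \left(- \frac{17}{40}\right)^{2} \cdot 3 = \frac{289}{1600} \cdot 3 = \frac{867}{1600}$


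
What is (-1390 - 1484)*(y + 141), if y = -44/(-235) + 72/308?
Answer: -7354603362/18095 ≈ -4.0644e+5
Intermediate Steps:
y = 7618/18095 (y = -44*(-1/235) + 72*(1/308) = 44/235 + 18/77 = 7618/18095 ≈ 0.42100)
(-1390 - 1484)*(y + 141) = (-1390 - 1484)*(7618/18095 + 141) = -2874*2559013/18095 = -7354603362/18095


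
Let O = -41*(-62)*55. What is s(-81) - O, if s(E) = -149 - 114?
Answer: -140073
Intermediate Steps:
O = 139810 (O = 2542*55 = 139810)
s(E) = -263
s(-81) - O = -263 - 1*139810 = -263 - 139810 = -140073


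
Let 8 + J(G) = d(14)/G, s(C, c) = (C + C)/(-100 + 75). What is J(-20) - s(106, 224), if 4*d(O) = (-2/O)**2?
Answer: 9403/19600 ≈ 0.47974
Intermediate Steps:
s(C, c) = -2*C/25 (s(C, c) = (2*C)/(-25) = (2*C)*(-1/25) = -2*C/25)
d(O) = O**(-2) (d(O) = (-2/O)**2/4 = (4/O**2)/4 = O**(-2))
J(G) = -8 + 1/(196*G) (J(G) = -8 + 1/(14**2*G) = -8 + 1/(196*G))
J(-20) - s(106, 224) = (-8 + (1/196)/(-20)) - (-2)*106/25 = (-8 + (1/196)*(-1/20)) - 1*(-212/25) = (-8 - 1/3920) + 212/25 = -31361/3920 + 212/25 = 9403/19600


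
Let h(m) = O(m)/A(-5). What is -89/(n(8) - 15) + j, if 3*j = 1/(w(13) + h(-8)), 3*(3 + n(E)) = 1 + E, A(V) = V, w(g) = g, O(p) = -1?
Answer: 5899/990 ≈ 5.9586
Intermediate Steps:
n(E) = -8/3 + E/3 (n(E) = -3 + (1 + E)/3 = -3 + (1/3 + E/3) = -8/3 + E/3)
h(m) = 1/5 (h(m) = -1/(-5) = -1*(-1/5) = 1/5)
j = 5/198 (j = 1/(3*(13 + 1/5)) = 1/(3*(66/5)) = (1/3)*(5/66) = 5/198 ≈ 0.025253)
-89/(n(8) - 15) + j = -89/((-8/3 + (1/3)*8) - 15) + 5/198 = -89/((-8/3 + 8/3) - 15) + 5/198 = -89/(0 - 15) + 5/198 = -89/(-15) + 5/198 = -1/15*(-89) + 5/198 = 89/15 + 5/198 = 5899/990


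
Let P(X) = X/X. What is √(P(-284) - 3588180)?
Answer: I*√3588179 ≈ 1894.2*I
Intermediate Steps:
P(X) = 1
√(P(-284) - 3588180) = √(1 - 3588180) = √(-3588179) = I*√3588179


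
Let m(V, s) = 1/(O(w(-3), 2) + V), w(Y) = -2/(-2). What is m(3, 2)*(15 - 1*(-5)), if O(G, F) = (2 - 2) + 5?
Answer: 5/2 ≈ 2.5000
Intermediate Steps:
w(Y) = 1 (w(Y) = -2*(-½) = 1)
O(G, F) = 5 (O(G, F) = 0 + 5 = 5)
m(V, s) = 1/(5 + V)
m(3, 2)*(15 - 1*(-5)) = (15 - 1*(-5))/(5 + 3) = (15 + 5)/8 = (⅛)*20 = 5/2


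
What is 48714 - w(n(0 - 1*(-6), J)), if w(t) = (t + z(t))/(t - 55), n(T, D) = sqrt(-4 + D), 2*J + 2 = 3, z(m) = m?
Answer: 295060684/6057 + 110*I*sqrt(14)/6057 ≈ 48714.0 + 0.067952*I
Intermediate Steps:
J = 1/2 (J = -1 + (1/2)*3 = -1 + 3/2 = 1/2 ≈ 0.50000)
w(t) = 2*t/(-55 + t) (w(t) = (t + t)/(t - 55) = (2*t)/(-55 + t) = 2*t/(-55 + t))
48714 - w(n(0 - 1*(-6), J)) = 48714 - 2*sqrt(-4 + 1/2)/(-55 + sqrt(-4 + 1/2)) = 48714 - 2*sqrt(-7/2)/(-55 + sqrt(-7/2)) = 48714 - 2*I*sqrt(14)/2/(-55 + I*sqrt(14)/2) = 48714 - I*sqrt(14)/(-55 + I*sqrt(14)/2)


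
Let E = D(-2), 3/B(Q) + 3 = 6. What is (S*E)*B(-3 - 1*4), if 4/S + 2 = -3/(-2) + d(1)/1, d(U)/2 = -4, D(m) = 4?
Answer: -32/17 ≈ -1.8824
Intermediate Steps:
B(Q) = 1 (B(Q) = 3/(-3 + 6) = 3/3 = 3*(1/3) = 1)
d(U) = -8 (d(U) = 2*(-4) = -8)
S = -8/17 (S = 4/(-2 + (-3/(-2) - 8/1)) = 4/(-2 + (-3*(-1/2) - 8*1)) = 4/(-2 + (3/2 - 8)) = 4/(-2 - 13/2) = 4/(-17/2) = 4*(-2/17) = -8/17 ≈ -0.47059)
E = 4
(S*E)*B(-3 - 1*4) = -8/17*4*1 = -32/17*1 = -32/17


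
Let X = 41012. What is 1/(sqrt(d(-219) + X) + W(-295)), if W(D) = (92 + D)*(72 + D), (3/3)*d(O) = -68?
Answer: 45269/2049241417 - 4*sqrt(2559)/2049241417 ≈ 2.1992e-5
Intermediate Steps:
d(O) = -68
W(D) = (72 + D)*(92 + D)
1/(sqrt(d(-219) + X) + W(-295)) = 1/(sqrt(-68 + 41012) + (6624 + (-295)**2 + 164*(-295))) = 1/(sqrt(40944) + (6624 + 87025 - 48380)) = 1/(4*sqrt(2559) + 45269) = 1/(45269 + 4*sqrt(2559))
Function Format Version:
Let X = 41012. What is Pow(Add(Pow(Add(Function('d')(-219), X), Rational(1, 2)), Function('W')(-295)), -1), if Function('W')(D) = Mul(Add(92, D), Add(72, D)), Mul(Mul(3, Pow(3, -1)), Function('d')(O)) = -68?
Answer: Add(Rational(45269, 2049241417), Mul(Rational(-4, 2049241417), Pow(2559, Rational(1, 2)))) ≈ 2.1992e-5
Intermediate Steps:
Function('d')(O) = -68
Function('W')(D) = Mul(Add(72, D), Add(92, D))
Pow(Add(Pow(Add(Function('d')(-219), X), Rational(1, 2)), Function('W')(-295)), -1) = Pow(Add(Pow(Add(-68, 41012), Rational(1, 2)), Add(6624, Pow(-295, 2), Mul(164, -295))), -1) = Pow(Add(Pow(40944, Rational(1, 2)), Add(6624, 87025, -48380)), -1) = Pow(Add(Mul(4, Pow(2559, Rational(1, 2))), 45269), -1) = Pow(Add(45269, Mul(4, Pow(2559, Rational(1, 2)))), -1)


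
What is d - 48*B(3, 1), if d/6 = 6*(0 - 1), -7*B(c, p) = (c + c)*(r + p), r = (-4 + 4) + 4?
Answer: 1188/7 ≈ 169.71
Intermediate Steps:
r = 4 (r = 0 + 4 = 4)
B(c, p) = -2*c*(4 + p)/7 (B(c, p) = -(c + c)*(4 + p)/7 = -2*c*(4 + p)/7)
d = -36 (d = 6*(6*(0 - 1)) = 6*(6*(-1)) = 6*(-6) = -36)
d - 48*B(3, 1) = -36 - (-96)*3*(4 + 1)/7 = -36 - (-96)*3*5/7 = -36 - 48*(-30/7) = -36 + 1440/7 = 1188/7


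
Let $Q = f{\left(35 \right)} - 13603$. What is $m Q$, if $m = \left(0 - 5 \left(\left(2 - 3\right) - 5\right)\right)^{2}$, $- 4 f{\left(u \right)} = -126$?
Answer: $-12214350$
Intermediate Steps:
$f{\left(u \right)} = \frac{63}{2}$ ($f{\left(u \right)} = \left(- \frac{1}{4}\right) \left(-126\right) = \frac{63}{2}$)
$m = 900$ ($m = \left(0 - 5 \left(-1 - 5\right)\right)^{2} = \left(0 - -30\right)^{2} = \left(0 + 30\right)^{2} = 30^{2} = 900$)
$Q = - \frac{27143}{2}$ ($Q = \frac{63}{2} - 13603 = - \frac{27143}{2} \approx -13572.0$)
$m Q = 900 \left(- \frac{27143}{2}\right) = -12214350$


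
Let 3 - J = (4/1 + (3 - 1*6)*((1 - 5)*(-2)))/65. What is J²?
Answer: 1849/169 ≈ 10.941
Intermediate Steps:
J = 43/13 (J = 3 - (4/1 + (3 - 1*6)*((1 - 5)*(-2)))/65 = 3 - (4*1 + (3 - 6)*(-4*(-2)))/65 = 3 - (4 - 3*8)/65 = 3 - (4 - 24)/65 = 3 - (-20)/65 = 3 - 1*(-4/13) = 3 + 4/13 = 43/13 ≈ 3.3077)
J² = (43/13)² = 1849/169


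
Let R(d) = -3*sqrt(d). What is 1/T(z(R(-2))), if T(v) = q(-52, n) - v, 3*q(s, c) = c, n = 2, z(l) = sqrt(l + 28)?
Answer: 1/(2/3 - sqrt(28 - 3*I*sqrt(2))) ≈ -0.21393 - 0.018431*I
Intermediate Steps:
z(l) = sqrt(28 + l)
q(s, c) = c/3
T(v) = 2/3 - v (T(v) = (1/3)*2 - v = 2/3 - v)
1/T(z(R(-2))) = 1/(2/3 - sqrt(28 - 3*I*sqrt(2)))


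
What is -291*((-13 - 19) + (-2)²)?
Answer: 8148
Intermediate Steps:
-291*((-13 - 19) + (-2)²) = -291*(-32 + 4) = -291*(-28) = 8148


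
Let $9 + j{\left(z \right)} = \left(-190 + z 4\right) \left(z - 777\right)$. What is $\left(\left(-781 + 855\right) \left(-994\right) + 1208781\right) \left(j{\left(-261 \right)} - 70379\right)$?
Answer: $1374194403400$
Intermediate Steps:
$j{\left(z \right)} = -9 + \left(-777 + z\right) \left(-190 + 4 z\right)$ ($j{\left(z \right)} = -9 + \left(-190 + z 4\right) \left(z - 777\right) = -9 + \left(-190 + 4 z\right) \left(-777 + z\right) = -9 + \left(-777 + z\right) \left(-190 + 4 z\right)$)
$\left(\left(-781 + 855\right) \left(-994\right) + 1208781\right) \left(j{\left(-261 \right)} - 70379\right) = \left(\left(-781 + 855\right) \left(-994\right) + 1208781\right) \left(\left(147621 - -860778 + 4 \left(-261\right)^{2}\right) - 70379\right) = \left(74 \left(-994\right) + 1208781\right) \left(\left(147621 + 860778 + 4 \cdot 68121\right) - 70379\right) = \left(-73556 + 1208781\right) \left(\left(147621 + 860778 + 272484\right) - 70379\right) = 1135225 \left(1280883 - 70379\right) = 1135225 \cdot 1210504 = 1374194403400$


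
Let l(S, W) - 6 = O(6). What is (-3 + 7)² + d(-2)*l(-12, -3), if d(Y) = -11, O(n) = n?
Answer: -116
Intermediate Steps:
l(S, W) = 12 (l(S, W) = 6 + 6 = 12)
(-3 + 7)² + d(-2)*l(-12, -3) = (-3 + 7)² - 11*12 = 4² - 132 = 16 - 132 = -116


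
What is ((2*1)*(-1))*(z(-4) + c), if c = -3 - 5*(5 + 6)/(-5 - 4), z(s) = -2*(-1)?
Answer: -92/9 ≈ -10.222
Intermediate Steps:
z(s) = 2
c = 28/9 (c = -3 - 55/(-9) = -3 - 55*(-1)/9 = -3 - 5*(-11/9) = -3 + 55/9 = 28/9 ≈ 3.1111)
((2*1)*(-1))*(z(-4) + c) = ((2*1)*(-1))*(2 + 28/9) = (2*(-1))*(46/9) = -2*46/9 = -92/9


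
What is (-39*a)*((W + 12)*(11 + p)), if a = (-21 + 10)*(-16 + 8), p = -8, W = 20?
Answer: -329472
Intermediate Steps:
a = 88 (a = -11*(-8) = 88)
(-39*a)*((W + 12)*(11 + p)) = (-39*88)*((20 + 12)*(11 - 8)) = -109824*3 = -3432*96 = -329472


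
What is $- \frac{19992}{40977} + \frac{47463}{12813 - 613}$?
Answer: $\frac{566996317}{166639800} \approx 3.4025$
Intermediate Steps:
$- \frac{19992}{40977} + \frac{47463}{12813 - 613} = \left(-19992\right) \frac{1}{40977} + \frac{47463}{12200} = - \frac{6664}{13659} + 47463 \cdot \frac{1}{12200} = - \frac{6664}{13659} + \frac{47463}{12200} = \frac{566996317}{166639800}$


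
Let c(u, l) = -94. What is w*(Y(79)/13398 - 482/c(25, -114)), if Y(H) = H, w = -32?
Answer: -51722096/314853 ≈ -164.27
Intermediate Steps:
w*(Y(79)/13398 - 482/c(25, -114)) = -32*(79/13398 - 482/(-94)) = -32*(79*(1/13398) - 482*(-1/94)) = -32*(79/13398 + 241/47) = -32*3232631/629706 = -51722096/314853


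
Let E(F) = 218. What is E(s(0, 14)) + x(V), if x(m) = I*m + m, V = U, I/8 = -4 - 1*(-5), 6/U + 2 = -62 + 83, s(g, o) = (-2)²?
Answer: 4196/19 ≈ 220.84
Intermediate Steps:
s(g, o) = 4
U = 6/19 (U = 6/(-2 + (-62 + 83)) = 6/(-2 + 21) = 6/19 ≈ 0.31579)
I = 8 (I = 8*(-4 - 1*(-5)) = 8*(-4 + 5) = 8*1 = 8)
V = 6/19 ≈ 0.31579
x(m) = 9*m (x(m) = 8*m + m = 9*m)
E(s(0, 14)) + x(V) = 218 + 9*(6/19) = 218 + 54/19 = 4196/19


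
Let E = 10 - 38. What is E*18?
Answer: -504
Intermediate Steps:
E = -28
E*18 = -28*18 = -504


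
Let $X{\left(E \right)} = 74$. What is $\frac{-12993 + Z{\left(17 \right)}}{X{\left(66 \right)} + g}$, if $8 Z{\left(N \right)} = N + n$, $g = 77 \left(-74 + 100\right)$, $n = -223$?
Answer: $- \frac{52075}{8304} \approx -6.2711$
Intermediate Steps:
$g = 2002$ ($g = 77 \cdot 26 = 2002$)
$Z{\left(N \right)} = - \frac{223}{8} + \frac{N}{8}$ ($Z{\left(N \right)} = \frac{N - 223}{8} = \frac{-223 + N}{8} = - \frac{223}{8} + \frac{N}{8}$)
$\frac{-12993 + Z{\left(17 \right)}}{X{\left(66 \right)} + g} = \frac{-12993 + \left(- \frac{223}{8} + \frac{1}{8} \cdot 17\right)}{74 + 2002} = \frac{-12993 + \left(- \frac{223}{8} + \frac{17}{8}\right)}{2076} = \left(-12993 - \frac{103}{4}\right) \frac{1}{2076} = \left(- \frac{52075}{4}\right) \frac{1}{2076} = - \frac{52075}{8304}$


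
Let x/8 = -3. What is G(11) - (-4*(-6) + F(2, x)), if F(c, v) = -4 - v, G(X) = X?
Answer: -33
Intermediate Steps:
x = -24 (x = 8*(-3) = -24)
G(11) - (-4*(-6) + F(2, x)) = 11 - (-4*(-6) + (-4 - 1*(-24))) = 11 - (24 + (-4 + 24)) = 11 - (24 + 20) = 11 - 1*44 = 11 - 44 = -33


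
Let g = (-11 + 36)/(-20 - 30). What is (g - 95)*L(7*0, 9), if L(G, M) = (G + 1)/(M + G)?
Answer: -191/18 ≈ -10.611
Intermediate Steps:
g = -½ (g = 25/(-50) = 25*(-1/50) = -½ ≈ -0.50000)
L(G, M) = (1 + G)/(G + M)
(g - 95)*L(7*0, 9) = (-½ - 95)*((1 + 7*0)/(7*0 + 9)) = -191*(1 + 0)/(2*(0 + 9)) = -191/(2*9) = -191/18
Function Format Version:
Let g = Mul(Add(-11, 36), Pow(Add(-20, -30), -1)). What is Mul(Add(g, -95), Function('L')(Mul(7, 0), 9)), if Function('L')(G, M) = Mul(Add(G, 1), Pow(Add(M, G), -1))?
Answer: Rational(-191, 18) ≈ -10.611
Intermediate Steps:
g = Rational(-1, 2) (g = Mul(25, Pow(-50, -1)) = Mul(25, Rational(-1, 50)) = Rational(-1, 2) ≈ -0.50000)
Function('L')(G, M) = Mul(Pow(Add(G, M), -1), Add(1, G)) (Function('L')(G, M) = Mul(Add(1, G), Pow(Add(G, M), -1)) = Mul(Pow(Add(G, M), -1), Add(1, G)))
Mul(Add(g, -95), Function('L')(Mul(7, 0), 9)) = Mul(Add(Rational(-1, 2), -95), Mul(Pow(Add(Mul(7, 0), 9), -1), Add(1, Mul(7, 0)))) = Mul(Rational(-191, 2), Mul(Pow(Add(0, 9), -1), Add(1, 0))) = Mul(Rational(-191, 2), Mul(Pow(9, -1), 1)) = Mul(Rational(-191, 2), Mul(Rational(1, 9), 1)) = Mul(Rational(-191, 2), Rational(1, 9)) = Rational(-191, 18)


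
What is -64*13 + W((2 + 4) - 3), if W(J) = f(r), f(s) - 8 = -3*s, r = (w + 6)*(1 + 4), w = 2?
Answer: -944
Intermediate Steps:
r = 40 (r = (2 + 6)*(1 + 4) = 8*5 = 40)
f(s) = 8 - 3*s
W(J) = -112 (W(J) = 8 - 3*40 = 8 - 120 = -112)
-64*13 + W((2 + 4) - 3) = -64*13 - 112 = -832 - 112 = -944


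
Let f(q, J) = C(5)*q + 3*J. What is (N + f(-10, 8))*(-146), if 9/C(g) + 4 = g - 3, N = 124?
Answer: -28178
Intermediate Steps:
C(g) = 9/(-7 + g) (C(g) = 9/(-4 + (g - 3)) = 9/(-4 + (-3 + g)) = 9/(-7 + g))
f(q, J) = 3*J - 9*q/2 (f(q, J) = (9/(-7 + 5))*q + 3*J = (9/(-2))*q + 3*J = (9*(-½))*q + 3*J = -9*q/2 + 3*J = 3*J - 9*q/2)
(N + f(-10, 8))*(-146) = (124 + (3*8 - 9/2*(-10)))*(-146) = (124 + (24 + 45))*(-146) = (124 + 69)*(-146) = 193*(-146) = -28178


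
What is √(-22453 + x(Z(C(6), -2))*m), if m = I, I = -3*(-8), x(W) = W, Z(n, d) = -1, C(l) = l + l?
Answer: 13*I*√133 ≈ 149.92*I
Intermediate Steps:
C(l) = 2*l
I = 24
m = 24
√(-22453 + x(Z(C(6), -2))*m) = √(-22453 - 1*24) = √(-22453 - 24) = √(-22477) = 13*I*√133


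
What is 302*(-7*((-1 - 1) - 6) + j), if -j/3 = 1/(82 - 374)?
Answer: 2469605/146 ≈ 16915.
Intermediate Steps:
j = 3/292 (j = -3/(82 - 374) = -3/(-292) = -3*(-1/292) = 3/292 ≈ 0.010274)
302*(-7*((-1 - 1) - 6) + j) = 302*(-7*((-1 - 1) - 6) + 3/292) = 302*(-7*(-2 - 6) + 3/292) = 302*(-7*(-8) + 3/292) = 302*(56 + 3/292) = 302*(16355/292) = 2469605/146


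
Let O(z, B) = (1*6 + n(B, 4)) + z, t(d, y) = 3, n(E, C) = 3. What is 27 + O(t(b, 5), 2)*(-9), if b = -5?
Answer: -81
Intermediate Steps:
O(z, B) = 9 + z (O(z, B) = (1*6 + 3) + z = (6 + 3) + z = 9 + z)
27 + O(t(b, 5), 2)*(-9) = 27 + (9 + 3)*(-9) = 27 + 12*(-9) = 27 - 108 = -81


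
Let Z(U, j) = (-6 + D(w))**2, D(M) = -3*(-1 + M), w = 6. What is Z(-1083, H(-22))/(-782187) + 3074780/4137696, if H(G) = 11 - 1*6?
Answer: 4087122823/5504170104 ≈ 0.74255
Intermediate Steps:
D(M) = 3 - 3*M
H(G) = 5 (H(G) = 11 - 6 = 5)
Z(U, j) = 441 (Z(U, j) = (-6 + (3 - 3*6))**2 = (-6 + (3 - 18))**2 = (-6 - 15)**2 = (-21)**2 = 441)
Z(-1083, H(-22))/(-782187) + 3074780/4137696 = 441/(-782187) + 3074780/4137696 = 441*(-1/782187) + 3074780*(1/4137696) = -3/5321 + 768695/1034424 = 4087122823/5504170104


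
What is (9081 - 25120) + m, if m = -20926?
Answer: -36965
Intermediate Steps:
(9081 - 25120) + m = (9081 - 25120) - 20926 = -16039 - 20926 = -36965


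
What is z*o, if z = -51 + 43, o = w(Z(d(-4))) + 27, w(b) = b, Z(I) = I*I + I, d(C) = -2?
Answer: -232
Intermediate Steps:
Z(I) = I + I² (Z(I) = I² + I = I + I²)
o = 29 (o = -2*(1 - 2) + 27 = -2*(-1) + 27 = 2 + 27 = 29)
z = -8
z*o = -8*29 = -232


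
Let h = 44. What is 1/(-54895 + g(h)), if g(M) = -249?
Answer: -1/55144 ≈ -1.8134e-5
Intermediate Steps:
1/(-54895 + g(h)) = 1/(-54895 - 249) = 1/(-55144) = -1/55144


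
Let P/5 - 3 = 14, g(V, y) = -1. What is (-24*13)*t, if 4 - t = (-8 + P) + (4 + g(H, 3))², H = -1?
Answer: 25584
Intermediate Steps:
P = 85 (P = 15 + 5*14 = 15 + 70 = 85)
t = -82 (t = 4 - ((-8 + 85) + (4 - 1)²) = 4 - (77 + 3²) = 4 - (77 + 9) = 4 - 1*86 = 4 - 86 = -82)
(-24*13)*t = -24*13*(-82) = -312*(-82) = 25584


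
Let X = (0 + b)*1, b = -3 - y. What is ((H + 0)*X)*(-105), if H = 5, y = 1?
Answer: 2100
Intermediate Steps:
b = -4 (b = -3 - 1*1 = -3 - 1 = -4)
X = -4 (X = (0 - 4)*1 = -4*1 = -4)
((H + 0)*X)*(-105) = ((5 + 0)*(-4))*(-105) = (5*(-4))*(-105) = -20*(-105) = 2100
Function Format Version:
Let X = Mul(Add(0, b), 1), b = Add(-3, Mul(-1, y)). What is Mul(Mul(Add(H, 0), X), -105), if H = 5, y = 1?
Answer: 2100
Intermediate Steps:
b = -4 (b = Add(-3, Mul(-1, 1)) = Add(-3, -1) = -4)
X = -4 (X = Mul(Add(0, -4), 1) = Mul(-4, 1) = -4)
Mul(Mul(Add(H, 0), X), -105) = Mul(Mul(Add(5, 0), -4), -105) = Mul(Mul(5, -4), -105) = Mul(-20, -105) = 2100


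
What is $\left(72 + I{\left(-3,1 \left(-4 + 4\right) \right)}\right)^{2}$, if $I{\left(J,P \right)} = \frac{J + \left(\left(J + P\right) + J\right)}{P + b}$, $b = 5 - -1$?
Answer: $\frac{19881}{4} \approx 4970.3$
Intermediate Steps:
$b = 6$ ($b = 5 + 1 = 6$)
$I{\left(J,P \right)} = \frac{P + 3 J}{6 + P}$ ($I{\left(J,P \right)} = \frac{J + \left(\left(J + P\right) + J\right)}{P + 6} = \frac{J + \left(P + 2 J\right)}{6 + P} = \frac{P + 3 J}{6 + P}$)
$\left(72 + I{\left(-3,1 \left(-4 + 4\right) \right)}\right)^{2} = \left(72 + \frac{1 \left(-4 + 4\right) + 3 \left(-3\right)}{6 + 1 \left(-4 + 4\right)}\right)^{2} = \left(72 + \frac{1 \cdot 0 - 9}{6 + 1 \cdot 0}\right)^{2} = \left(72 + \frac{0 - 9}{6 + 0}\right)^{2} = \left(72 + \frac{1}{6} \left(-9\right)\right)^{2} = \left(72 - \frac{3}{2}\right)^{2} = \left(\frac{141}{2}\right)^{2} = \frac{19881}{4}$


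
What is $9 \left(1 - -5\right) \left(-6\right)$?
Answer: $-324$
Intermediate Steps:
$9 \left(1 - -5\right) \left(-6\right) = 9 \left(1 + 5\right) \left(-6\right) = 9 \cdot 6 \left(-6\right) = 54 \left(-6\right) = -324$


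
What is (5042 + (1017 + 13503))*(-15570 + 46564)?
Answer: 606304628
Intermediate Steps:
(5042 + (1017 + 13503))*(-15570 + 46564) = (5042 + 14520)*30994 = 19562*30994 = 606304628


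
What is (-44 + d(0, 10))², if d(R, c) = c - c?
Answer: 1936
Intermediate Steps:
d(R, c) = 0
(-44 + d(0, 10))² = (-44 + 0)² = (-44)² = 1936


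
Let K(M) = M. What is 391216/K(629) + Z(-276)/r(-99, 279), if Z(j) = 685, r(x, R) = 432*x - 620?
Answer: 16973648943/27291052 ≈ 621.95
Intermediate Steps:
r(x, R) = -620 + 432*x
391216/K(629) + Z(-276)/r(-99, 279) = 391216/629 + 685/(-620 + 432*(-99)) = 391216*(1/629) + 685/(-620 - 42768) = 391216/629 + 685/(-43388) = 391216/629 + 685*(-1/43388) = 391216/629 - 685/43388 = 16973648943/27291052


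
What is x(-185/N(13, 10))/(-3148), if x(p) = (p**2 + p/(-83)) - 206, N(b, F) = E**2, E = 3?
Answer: -728701/10582002 ≈ -0.068862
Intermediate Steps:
N(b, F) = 9 (N(b, F) = 3**2 = 9)
x(p) = -206 + p**2 - p/83 (x(p) = (p**2 - p/83) - 206 = -206 + p**2 - p/83)
x(-185/N(13, 10))/(-3148) = (-206 + (-185/9)**2 - (-185)/(83*9))/(-3148) = (-206 + (-185*1/9)**2 - (-185)/(83*9))*(-1/3148) = (-206 + (-185/9)**2 - 1/83*(-185/9))*(-1/3148) = (-206 + 34225/81 + 185/747)*(-1/3148) = (1457402/6723)*(-1/3148) = -728701/10582002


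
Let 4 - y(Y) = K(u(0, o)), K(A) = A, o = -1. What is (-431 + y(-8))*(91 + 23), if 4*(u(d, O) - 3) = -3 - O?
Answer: -48963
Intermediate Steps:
u(d, O) = 9/4 - O/4 (u(d, O) = 3 + (-3 - O)/4 = 3 + (-¾ - O/4) = 9/4 - O/4)
y(Y) = 3/2 (y(Y) = 4 - (9/4 - ¼*(-1)) = 4 - (9/4 + ¼) = 4 - 1*5/2 = 4 - 5/2 = 3/2)
(-431 + y(-8))*(91 + 23) = (-431 + 3/2)*(91 + 23) = -859/2*114 = -48963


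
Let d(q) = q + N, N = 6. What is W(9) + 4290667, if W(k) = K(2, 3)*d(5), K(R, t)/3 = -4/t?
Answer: 4290623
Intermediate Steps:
K(R, t) = -12/t (K(R, t) = 3*(-4/t) = -12/t)
d(q) = 6 + q (d(q) = q + 6 = 6 + q)
W(k) = -44 (W(k) = (-12/3)*(6 + 5) = -12*⅓*11 = -4*11 = -44)
W(9) + 4290667 = -44 + 4290667 = 4290623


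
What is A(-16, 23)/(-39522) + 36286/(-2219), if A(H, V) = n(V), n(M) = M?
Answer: -204878047/12528474 ≈ -16.353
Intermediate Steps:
A(H, V) = V
A(-16, 23)/(-39522) + 36286/(-2219) = 23/(-39522) + 36286/(-2219) = 23*(-1/39522) + 36286*(-1/2219) = -23/39522 - 36286/2219 = -204878047/12528474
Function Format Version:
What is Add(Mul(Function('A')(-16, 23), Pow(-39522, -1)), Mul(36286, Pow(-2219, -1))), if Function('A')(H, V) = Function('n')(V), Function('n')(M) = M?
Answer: Rational(-204878047, 12528474) ≈ -16.353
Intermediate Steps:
Function('A')(H, V) = V
Add(Mul(Function('A')(-16, 23), Pow(-39522, -1)), Mul(36286, Pow(-2219, -1))) = Add(Mul(23, Pow(-39522, -1)), Mul(36286, Pow(-2219, -1))) = Add(Mul(23, Rational(-1, 39522)), Mul(36286, Rational(-1, 2219))) = Add(Rational(-23, 39522), Rational(-36286, 2219)) = Rational(-204878047, 12528474)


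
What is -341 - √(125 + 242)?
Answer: -341 - √367 ≈ -360.16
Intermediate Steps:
-341 - √(125 + 242) = -341 - √367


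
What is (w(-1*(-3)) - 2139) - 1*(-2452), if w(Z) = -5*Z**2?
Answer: 268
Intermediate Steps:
(w(-1*(-3)) - 2139) - 1*(-2452) = (-5*(-1*(-3))**2 - 2139) - 1*(-2452) = (-5*3**2 - 2139) + 2452 = (-5*9 - 2139) + 2452 = (-45 - 2139) + 2452 = -2184 + 2452 = 268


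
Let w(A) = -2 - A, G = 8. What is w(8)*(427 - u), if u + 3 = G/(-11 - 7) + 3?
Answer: -38470/9 ≈ -4274.4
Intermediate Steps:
u = -4/9 (u = -3 + (8/(-11 - 7) + 3) = -3 + (8/(-18) + 3) = -3 + (-1/18*8 + 3) = -3 + (-4/9 + 3) = -3 + 23/9 = -4/9 ≈ -0.44444)
w(8)*(427 - u) = (-2 - 1*8)*(427 - 1*(-4/9)) = (-2 - 8)*(427 + 4/9) = -10*3847/9 = -38470/9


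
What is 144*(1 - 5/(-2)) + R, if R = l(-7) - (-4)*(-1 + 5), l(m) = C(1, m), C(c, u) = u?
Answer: 513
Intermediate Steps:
l(m) = m
R = 9 (R = -7 - (-4)*(-1 + 5) = -7 - (-4)*4 = -7 - 1*(-16) = -7 + 16 = 9)
144*(1 - 5/(-2)) + R = 144*(1 - 5/(-2)) + 9 = 144*(1 - 5*(-½)) + 9 = 144*(1 + 5/2) + 9 = 144*(7/2) + 9 = 504 + 9 = 513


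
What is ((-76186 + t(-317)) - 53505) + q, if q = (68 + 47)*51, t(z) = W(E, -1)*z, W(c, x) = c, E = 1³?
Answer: -124143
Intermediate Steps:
E = 1
t(z) = z (t(z) = 1*z = z)
q = 5865 (q = 115*51 = 5865)
((-76186 + t(-317)) - 53505) + q = ((-76186 - 317) - 53505) + 5865 = (-76503 - 53505) + 5865 = -130008 + 5865 = -124143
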